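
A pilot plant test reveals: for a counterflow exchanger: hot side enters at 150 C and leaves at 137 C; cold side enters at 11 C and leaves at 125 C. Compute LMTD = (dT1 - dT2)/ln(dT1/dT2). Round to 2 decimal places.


dT1 = Th_in - Tc_out = 150 - 125 = 25
dT2 = Th_out - Tc_in = 137 - 11 = 126
LMTD = (dT1 - dT2) / ln(dT1/dT2)
LMTD = (25 - 126) / ln(25/126)
LMTD = 62.45 K


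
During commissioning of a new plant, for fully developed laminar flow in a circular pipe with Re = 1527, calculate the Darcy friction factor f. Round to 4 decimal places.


f = 64 / Re
f = 64 / 1527
f = 0.0419


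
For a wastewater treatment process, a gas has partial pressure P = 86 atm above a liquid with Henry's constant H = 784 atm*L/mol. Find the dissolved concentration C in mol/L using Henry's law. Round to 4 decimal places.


C = P / H
C = 86 / 784
C = 0.1097 mol/L


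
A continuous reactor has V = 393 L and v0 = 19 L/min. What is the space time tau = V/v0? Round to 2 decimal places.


tau = V / v0
tau = 393 / 19
tau = 20.68 min


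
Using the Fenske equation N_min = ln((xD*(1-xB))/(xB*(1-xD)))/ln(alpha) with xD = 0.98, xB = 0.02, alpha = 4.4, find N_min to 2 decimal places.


N_min = ln((xD*(1-xB))/(xB*(1-xD))) / ln(alpha)
Numerator inside ln: 0.9604 / 0.0004 = 2401.0
ln(2401.0) = 7.783641
ln(alpha) = ln(4.4) = 1.481605
N_min = 7.783641 / 1.481605 = 5.25


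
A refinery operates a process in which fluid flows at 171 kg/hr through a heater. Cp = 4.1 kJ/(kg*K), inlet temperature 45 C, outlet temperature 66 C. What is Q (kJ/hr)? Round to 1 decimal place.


Q = m_dot * Cp * (T2 - T1)
Q = 171 * 4.1 * (66 - 45)
Q = 171 * 4.1 * 21
Q = 14723.1 kJ/hr


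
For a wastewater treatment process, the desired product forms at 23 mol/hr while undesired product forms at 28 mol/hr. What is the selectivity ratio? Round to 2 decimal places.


S = desired product rate / undesired product rate
S = 23 / 28
S = 0.82


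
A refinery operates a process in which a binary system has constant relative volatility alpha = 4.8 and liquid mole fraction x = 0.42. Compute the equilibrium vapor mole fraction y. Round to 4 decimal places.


y = alpha*x / (1 + (alpha-1)*x)
y = 4.8*0.42 / (1 + (4.8-1)*0.42)
y = 2.016 / (1 + 1.596)
y = 2.016 / 2.596
y = 0.7766


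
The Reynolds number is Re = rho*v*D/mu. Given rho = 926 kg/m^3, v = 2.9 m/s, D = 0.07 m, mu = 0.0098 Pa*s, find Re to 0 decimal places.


Re = rho * v * D / mu
Re = 926 * 2.9 * 0.07 / 0.0098
Re = 187.978 / 0.0098
Re = 19181


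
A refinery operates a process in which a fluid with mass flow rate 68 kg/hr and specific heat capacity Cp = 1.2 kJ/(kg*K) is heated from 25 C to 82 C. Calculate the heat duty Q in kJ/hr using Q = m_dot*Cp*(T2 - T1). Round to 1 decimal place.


Q = m_dot * Cp * (T2 - T1)
Q = 68 * 1.2 * (82 - 25)
Q = 68 * 1.2 * 57
Q = 4651.2 kJ/hr


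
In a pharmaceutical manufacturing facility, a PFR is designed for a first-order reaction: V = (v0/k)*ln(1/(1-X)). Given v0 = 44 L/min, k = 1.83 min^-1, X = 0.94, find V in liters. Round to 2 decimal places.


V = (v0/k) * ln(1/(1-X))
V = (44/1.83) * ln(1/(1-0.94))
V = 24.043716 * ln(16.666667)
V = 24.043716 * 2.813411
V = 67.64 L


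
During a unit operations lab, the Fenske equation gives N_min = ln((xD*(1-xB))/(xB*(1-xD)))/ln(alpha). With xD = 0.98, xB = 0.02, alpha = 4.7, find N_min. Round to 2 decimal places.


N_min = ln((xD*(1-xB))/(xB*(1-xD))) / ln(alpha)
Numerator inside ln: 0.9604 / 0.0004 = 2401.0
ln(2401.0) = 7.783641
ln(alpha) = ln(4.7) = 1.547563
N_min = 7.783641 / 1.547563 = 5.03


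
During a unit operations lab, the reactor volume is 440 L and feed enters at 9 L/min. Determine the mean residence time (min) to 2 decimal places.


tau = V / v0
tau = 440 / 9
tau = 48.89 min


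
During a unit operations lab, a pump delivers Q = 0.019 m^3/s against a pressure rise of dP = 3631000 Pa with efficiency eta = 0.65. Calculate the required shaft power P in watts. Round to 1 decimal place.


P = Q * dP / eta
P = 0.019 * 3631000 / 0.65
P = 68989.0 / 0.65
P = 106136.9 W


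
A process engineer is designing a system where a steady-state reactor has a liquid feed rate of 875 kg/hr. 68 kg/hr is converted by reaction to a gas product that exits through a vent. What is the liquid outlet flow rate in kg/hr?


Steady-state mass balance on the main outlet: F_out = F_in - F_removed
F_out = 875 - 68
F_out = 807 kg/hr


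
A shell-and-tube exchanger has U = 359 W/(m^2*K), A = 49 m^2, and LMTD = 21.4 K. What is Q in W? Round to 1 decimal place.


Q = U * A * LMTD
Q = 359 * 49 * 21.4
Q = 376447.4 W


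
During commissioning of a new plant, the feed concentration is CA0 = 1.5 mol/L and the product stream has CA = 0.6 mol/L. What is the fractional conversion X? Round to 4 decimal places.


X = (CA0 - CA) / CA0
X = (1.5 - 0.6) / 1.5
X = 0.9 / 1.5
X = 0.6000


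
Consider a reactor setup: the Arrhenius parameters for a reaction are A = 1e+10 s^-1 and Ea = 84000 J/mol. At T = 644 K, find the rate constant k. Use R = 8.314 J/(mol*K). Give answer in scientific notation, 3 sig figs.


k = A * exp(-Ea/(R*T))
k = 1e+10 * exp(-84000 / (8.314 * 644))
k = 1e+10 * exp(-15.688571)
k = 1.54e+03


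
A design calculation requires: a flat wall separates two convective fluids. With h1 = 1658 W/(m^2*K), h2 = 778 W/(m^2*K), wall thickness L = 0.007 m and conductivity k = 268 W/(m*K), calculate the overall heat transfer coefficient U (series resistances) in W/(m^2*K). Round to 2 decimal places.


1/U = 1/h1 + L/k + 1/h2
1/U = 1/1658 + 0.007/268 + 1/778
1/U = 0.0006031363 + 2.61194e-05 + 0.001285347
1/U = 0.0019146027
U = 522.30 W/(m^2*K)


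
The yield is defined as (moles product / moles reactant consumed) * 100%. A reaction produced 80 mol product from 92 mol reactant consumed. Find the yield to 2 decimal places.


Yield = (moles product / moles consumed) * 100%
Yield = (80 / 92) * 100
Yield = 0.8696 * 100
Yield = 86.96%


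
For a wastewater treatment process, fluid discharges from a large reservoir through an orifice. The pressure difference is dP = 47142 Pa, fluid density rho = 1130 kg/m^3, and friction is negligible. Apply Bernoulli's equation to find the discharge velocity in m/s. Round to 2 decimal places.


v = sqrt(2*dP/rho)
v = sqrt(2*47142/1130)
v = sqrt(83.437168)
v = 9.13 m/s


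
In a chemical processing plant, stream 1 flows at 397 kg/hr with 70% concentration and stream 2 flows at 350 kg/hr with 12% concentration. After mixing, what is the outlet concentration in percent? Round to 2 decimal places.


Mass balance on solute: F1*x1 + F2*x2 = F3*x3
F3 = F1 + F2 = 397 + 350 = 747 kg/hr
x3 = (F1*x1 + F2*x2)/F3
x3 = (397*0.7 + 350*0.12) / 747
x3 = 42.82%


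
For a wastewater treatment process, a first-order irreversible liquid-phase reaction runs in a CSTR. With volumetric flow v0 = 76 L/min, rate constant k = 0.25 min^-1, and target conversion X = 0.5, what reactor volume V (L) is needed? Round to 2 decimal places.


V = v0 * X / (k * (1 - X))
V = 76 * 0.5 / (0.25 * (1 - 0.5))
V = 38.0 / (0.25 * 0.5)
V = 38.0 / 0.125
V = 304.00 L


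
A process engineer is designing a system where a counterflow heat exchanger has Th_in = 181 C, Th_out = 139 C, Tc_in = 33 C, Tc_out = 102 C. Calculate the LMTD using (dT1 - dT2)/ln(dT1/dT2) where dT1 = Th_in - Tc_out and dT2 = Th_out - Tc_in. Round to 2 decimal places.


dT1 = Th_in - Tc_out = 181 - 102 = 79
dT2 = Th_out - Tc_in = 139 - 33 = 106
LMTD = (dT1 - dT2) / ln(dT1/dT2)
LMTD = (79 - 106) / ln(79/106)
LMTD = 91.84 K


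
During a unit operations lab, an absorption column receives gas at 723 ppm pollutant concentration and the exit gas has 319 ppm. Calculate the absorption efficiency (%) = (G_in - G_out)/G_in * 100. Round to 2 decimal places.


Efficiency = (G_in - G_out) / G_in * 100%
Efficiency = (723 - 319) / 723 * 100
Efficiency = 404 / 723 * 100
Efficiency = 55.88%


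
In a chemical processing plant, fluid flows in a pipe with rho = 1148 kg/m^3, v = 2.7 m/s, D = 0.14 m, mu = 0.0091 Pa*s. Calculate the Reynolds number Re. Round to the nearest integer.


Re = rho * v * D / mu
Re = 1148 * 2.7 * 0.14 / 0.0091
Re = 433.944 / 0.0091
Re = 47686


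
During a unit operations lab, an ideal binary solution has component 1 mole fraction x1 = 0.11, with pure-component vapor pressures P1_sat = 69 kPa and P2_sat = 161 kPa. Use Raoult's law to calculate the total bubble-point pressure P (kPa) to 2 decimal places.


P = x1*P1_sat + x2*P2_sat
x2 = 1 - x1 = 1 - 0.11 = 0.89
P = 0.11*69 + 0.89*161
P = 7.59 + 143.29
P = 150.88 kPa


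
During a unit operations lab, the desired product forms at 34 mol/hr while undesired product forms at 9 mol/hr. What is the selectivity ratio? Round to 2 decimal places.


S = desired product rate / undesired product rate
S = 34 / 9
S = 3.78


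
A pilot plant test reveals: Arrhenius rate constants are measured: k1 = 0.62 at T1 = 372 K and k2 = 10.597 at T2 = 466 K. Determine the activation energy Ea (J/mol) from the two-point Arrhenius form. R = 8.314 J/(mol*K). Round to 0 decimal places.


Ea = R * ln(k2/k1) / (1/T1 - 1/T2)
ln(k2/k1) = ln(10.597/0.62) = 2.8386067
1/T1 - 1/T2 = 1/372 - 1/466 = 0.000542249296
Ea = 8.314 * 2.8386067 / 0.000542249296
Ea = 43523 J/mol


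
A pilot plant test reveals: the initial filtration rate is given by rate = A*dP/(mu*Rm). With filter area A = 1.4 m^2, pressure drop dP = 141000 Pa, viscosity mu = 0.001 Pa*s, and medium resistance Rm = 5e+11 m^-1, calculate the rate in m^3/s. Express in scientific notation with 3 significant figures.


rate = A * dP / (mu * Rm)
rate = 1.4 * 141000 / (0.001 * 5e+11)
rate = 197400.0 / 5.000e+08
rate = 3.95e-04 m^3/s


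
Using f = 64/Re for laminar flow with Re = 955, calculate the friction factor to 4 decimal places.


f = 64 / Re
f = 64 / 955
f = 0.0670


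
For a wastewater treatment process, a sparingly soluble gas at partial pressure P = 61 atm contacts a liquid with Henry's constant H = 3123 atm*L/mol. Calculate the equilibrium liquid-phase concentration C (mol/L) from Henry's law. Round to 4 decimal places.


C = P / H
C = 61 / 3123
C = 0.0195 mol/L


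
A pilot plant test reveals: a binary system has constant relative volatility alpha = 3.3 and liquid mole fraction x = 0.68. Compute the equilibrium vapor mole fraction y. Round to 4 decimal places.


y = alpha*x / (1 + (alpha-1)*x)
y = 3.3*0.68 / (1 + (3.3-1)*0.68)
y = 2.244 / (1 + 1.564)
y = 2.244 / 2.564
y = 0.8752


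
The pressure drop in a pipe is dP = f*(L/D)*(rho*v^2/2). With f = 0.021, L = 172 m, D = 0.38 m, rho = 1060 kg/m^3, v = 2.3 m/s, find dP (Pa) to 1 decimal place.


dP = f * (L/D) * (rho*v^2/2)
dP = 0.021 * (172/0.38) * (1060*2.3^2/2)
L/D = 452.63157895
rho*v^2/2 = 1060*5.29/2 = 2803.7
dP = 0.021 * 452.63157895 * 2803.7
dP = 26649.9 Pa


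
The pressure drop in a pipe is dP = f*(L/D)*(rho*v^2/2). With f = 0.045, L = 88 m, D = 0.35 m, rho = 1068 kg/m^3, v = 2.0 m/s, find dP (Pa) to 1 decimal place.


dP = f * (L/D) * (rho*v^2/2)
dP = 0.045 * (88/0.35) * (1068*2.0^2/2)
L/D = 251.42857143
rho*v^2/2 = 1068*4.0/2 = 2136.0
dP = 0.045 * 251.42857143 * 2136.0
dP = 24167.3 Pa


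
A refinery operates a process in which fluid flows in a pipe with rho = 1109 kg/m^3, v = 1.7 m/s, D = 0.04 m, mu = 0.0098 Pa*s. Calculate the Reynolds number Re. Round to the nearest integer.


Re = rho * v * D / mu
Re = 1109 * 1.7 * 0.04 / 0.0098
Re = 75.412 / 0.0098
Re = 7695


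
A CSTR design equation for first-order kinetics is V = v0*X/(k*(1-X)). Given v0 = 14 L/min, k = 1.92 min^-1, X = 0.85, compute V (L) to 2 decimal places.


V = v0 * X / (k * (1 - X))
V = 14 * 0.85 / (1.92 * (1 - 0.85))
V = 11.9 / (1.92 * 0.15)
V = 11.9 / 0.288
V = 41.32 L


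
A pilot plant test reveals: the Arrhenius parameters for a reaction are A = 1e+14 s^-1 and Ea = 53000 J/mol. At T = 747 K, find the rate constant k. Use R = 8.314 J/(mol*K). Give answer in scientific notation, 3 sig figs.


k = A * exp(-Ea/(R*T))
k = 1e+14 * exp(-53000 / (8.314 * 747))
k = 1e+14 * exp(-8.533855)
k = 1.97e+10


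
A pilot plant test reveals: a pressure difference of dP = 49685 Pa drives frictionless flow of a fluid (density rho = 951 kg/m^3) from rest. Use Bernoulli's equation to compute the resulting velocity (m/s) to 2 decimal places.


v = sqrt(2*dP/rho)
v = sqrt(2*49685/951)
v = sqrt(104.490011)
v = 10.22 m/s


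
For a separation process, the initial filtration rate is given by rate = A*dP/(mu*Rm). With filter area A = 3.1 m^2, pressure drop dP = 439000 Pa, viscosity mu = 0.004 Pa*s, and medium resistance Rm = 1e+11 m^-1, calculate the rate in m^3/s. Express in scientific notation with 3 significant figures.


rate = A * dP / (mu * Rm)
rate = 3.1 * 439000 / (0.004 * 1e+11)
rate = 1360900.0 / 4.000e+08
rate = 3.40e-03 m^3/s


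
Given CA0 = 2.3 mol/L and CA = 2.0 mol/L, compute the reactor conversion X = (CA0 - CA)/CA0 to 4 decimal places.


X = (CA0 - CA) / CA0
X = (2.3 - 2.0) / 2.3
X = 0.3 / 2.3
X = 0.1304


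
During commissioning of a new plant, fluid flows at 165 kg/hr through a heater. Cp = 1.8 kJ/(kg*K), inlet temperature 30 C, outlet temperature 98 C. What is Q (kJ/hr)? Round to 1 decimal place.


Q = m_dot * Cp * (T2 - T1)
Q = 165 * 1.8 * (98 - 30)
Q = 165 * 1.8 * 68
Q = 20196.0 kJ/hr


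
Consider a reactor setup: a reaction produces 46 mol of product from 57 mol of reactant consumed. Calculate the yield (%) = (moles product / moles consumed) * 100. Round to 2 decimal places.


Yield = (moles product / moles consumed) * 100%
Yield = (46 / 57) * 100
Yield = 0.807 * 100
Yield = 80.70%


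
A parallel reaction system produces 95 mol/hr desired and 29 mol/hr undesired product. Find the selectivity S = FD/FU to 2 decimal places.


S = desired product rate / undesired product rate
S = 95 / 29
S = 3.28


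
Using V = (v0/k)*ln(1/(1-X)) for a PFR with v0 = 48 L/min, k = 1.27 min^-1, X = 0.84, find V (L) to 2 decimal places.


V = (v0/k) * ln(1/(1-X))
V = (48/1.27) * ln(1/(1-0.84))
V = 37.795276 * ln(6.25)
V = 37.795276 * 1.832581
V = 69.26 L


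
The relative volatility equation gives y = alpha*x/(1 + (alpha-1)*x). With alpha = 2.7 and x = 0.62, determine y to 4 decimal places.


y = alpha*x / (1 + (alpha-1)*x)
y = 2.7*0.62 / (1 + (2.7-1)*0.62)
y = 1.674 / (1 + 1.054)
y = 1.674 / 2.054
y = 0.8150


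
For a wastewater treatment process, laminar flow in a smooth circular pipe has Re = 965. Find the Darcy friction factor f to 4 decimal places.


f = 64 / Re
f = 64 / 965
f = 0.0663


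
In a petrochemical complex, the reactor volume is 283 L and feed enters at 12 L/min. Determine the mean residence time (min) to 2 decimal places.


tau = V / v0
tau = 283 / 12
tau = 23.58 min


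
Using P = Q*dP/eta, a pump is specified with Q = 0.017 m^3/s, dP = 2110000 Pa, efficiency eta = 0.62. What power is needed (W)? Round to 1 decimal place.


P = Q * dP / eta
P = 0.017 * 2110000 / 0.62
P = 35870.0 / 0.62
P = 57854.8 W


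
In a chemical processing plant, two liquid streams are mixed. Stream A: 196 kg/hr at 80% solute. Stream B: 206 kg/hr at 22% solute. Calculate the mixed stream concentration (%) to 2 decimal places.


Mass balance on solute: F1*x1 + F2*x2 = F3*x3
F3 = F1 + F2 = 196 + 206 = 402 kg/hr
x3 = (F1*x1 + F2*x2)/F3
x3 = (196*0.8 + 206*0.22) / 402
x3 = 50.28%


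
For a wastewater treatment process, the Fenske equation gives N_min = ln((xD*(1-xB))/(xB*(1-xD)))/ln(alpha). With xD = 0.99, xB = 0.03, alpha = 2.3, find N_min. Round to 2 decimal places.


N_min = ln((xD*(1-xB))/(xB*(1-xD))) / ln(alpha)
Numerator inside ln: 0.9603 / 0.0003 = 3201.0
ln(3201.0) = 8.071219
ln(alpha) = ln(2.3) = 0.832909
N_min = 8.071219 / 0.832909 = 9.69


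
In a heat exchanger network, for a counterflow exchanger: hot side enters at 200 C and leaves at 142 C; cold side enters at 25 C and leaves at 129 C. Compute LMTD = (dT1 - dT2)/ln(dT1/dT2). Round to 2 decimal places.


dT1 = Th_in - Tc_out = 200 - 129 = 71
dT2 = Th_out - Tc_in = 142 - 25 = 117
LMTD = (dT1 - dT2) / ln(dT1/dT2)
LMTD = (71 - 117) / ln(71/117)
LMTD = 92.09 K


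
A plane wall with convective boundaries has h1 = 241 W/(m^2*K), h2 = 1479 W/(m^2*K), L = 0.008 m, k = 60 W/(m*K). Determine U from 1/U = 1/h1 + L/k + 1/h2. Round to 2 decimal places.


1/U = 1/h1 + L/k + 1/h2
1/U = 1/241 + 0.008/60 + 1/1479
1/U = 0.0041493776 + 0.0001333333 + 0.0006761325
1/U = 0.0049588434
U = 201.66 W/(m^2*K)


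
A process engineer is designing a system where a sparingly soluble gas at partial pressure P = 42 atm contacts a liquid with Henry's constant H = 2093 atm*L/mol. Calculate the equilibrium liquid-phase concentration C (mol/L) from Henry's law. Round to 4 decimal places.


C = P / H
C = 42 / 2093
C = 0.0201 mol/L


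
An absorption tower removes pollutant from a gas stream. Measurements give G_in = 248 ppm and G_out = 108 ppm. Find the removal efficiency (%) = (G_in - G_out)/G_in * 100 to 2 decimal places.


Efficiency = (G_in - G_out) / G_in * 100%
Efficiency = (248 - 108) / 248 * 100
Efficiency = 140 / 248 * 100
Efficiency = 56.45%


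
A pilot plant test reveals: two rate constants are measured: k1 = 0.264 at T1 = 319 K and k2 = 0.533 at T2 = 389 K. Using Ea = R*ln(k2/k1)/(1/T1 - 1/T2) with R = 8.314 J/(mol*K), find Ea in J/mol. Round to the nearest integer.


Ea = R * ln(k2/k1) / (1/T1 - 1/T2)
ln(k2/k1) = ln(0.533/0.264) = 0.7025723
1/T1 - 1/T2 = 1/319 - 1/389 = 0.000564102151
Ea = 8.314 * 0.7025723 / 0.000564102151
Ea = 10355 J/mol


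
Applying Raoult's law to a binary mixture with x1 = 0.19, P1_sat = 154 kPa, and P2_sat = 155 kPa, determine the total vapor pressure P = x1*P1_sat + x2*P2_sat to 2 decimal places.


P = x1*P1_sat + x2*P2_sat
x2 = 1 - x1 = 1 - 0.19 = 0.81
P = 0.19*154 + 0.81*155
P = 29.26 + 125.55
P = 154.81 kPa


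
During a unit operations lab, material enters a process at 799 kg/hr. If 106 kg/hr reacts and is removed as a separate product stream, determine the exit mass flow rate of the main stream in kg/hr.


Steady-state mass balance on the main outlet: F_out = F_in - F_removed
F_out = 799 - 106
F_out = 693 kg/hr


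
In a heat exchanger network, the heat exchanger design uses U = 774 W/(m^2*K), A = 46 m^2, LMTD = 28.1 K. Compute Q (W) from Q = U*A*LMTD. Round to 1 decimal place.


Q = U * A * LMTD
Q = 774 * 46 * 28.1
Q = 1000472.4 W


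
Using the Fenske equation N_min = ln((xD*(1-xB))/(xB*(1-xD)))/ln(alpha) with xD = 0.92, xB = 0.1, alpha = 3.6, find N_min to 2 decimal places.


N_min = ln((xD*(1-xB))/(xB*(1-xD))) / ln(alpha)
Numerator inside ln: 0.828 / 0.008 = 103.5
ln(103.5) = 4.639572
ln(alpha) = ln(3.6) = 1.280934
N_min = 4.639572 / 1.280934 = 3.62


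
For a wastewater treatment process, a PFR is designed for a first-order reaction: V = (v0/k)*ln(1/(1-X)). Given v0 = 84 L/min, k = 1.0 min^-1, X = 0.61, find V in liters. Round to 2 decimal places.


V = (v0/k) * ln(1/(1-X))
V = (84/1.0) * ln(1/(1-0.61))
V = 84.0 * ln(2.564103)
V = 84.0 * 0.941609
V = 79.10 L


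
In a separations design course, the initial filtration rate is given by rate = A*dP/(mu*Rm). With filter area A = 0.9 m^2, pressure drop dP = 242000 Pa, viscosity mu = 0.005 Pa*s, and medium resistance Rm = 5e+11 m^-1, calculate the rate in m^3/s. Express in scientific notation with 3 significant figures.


rate = A * dP / (mu * Rm)
rate = 0.9 * 242000 / (0.005 * 5e+11)
rate = 217800.0 / 2.500e+09
rate = 8.71e-05 m^3/s


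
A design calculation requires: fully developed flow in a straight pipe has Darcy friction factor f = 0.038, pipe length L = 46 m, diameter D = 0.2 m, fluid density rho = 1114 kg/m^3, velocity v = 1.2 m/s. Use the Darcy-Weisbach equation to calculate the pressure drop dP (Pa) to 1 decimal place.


dP = f * (L/D) * (rho*v^2/2)
dP = 0.038 * (46/0.2) * (1114*1.2^2/2)
L/D = 230.0
rho*v^2/2 = 1114*1.44/2 = 802.08
dP = 0.038 * 230.0 * 802.08
dP = 7010.2 Pa


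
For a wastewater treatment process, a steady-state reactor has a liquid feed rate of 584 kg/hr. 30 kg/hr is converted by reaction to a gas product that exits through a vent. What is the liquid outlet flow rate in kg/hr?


Steady-state mass balance on the main outlet: F_out = F_in - F_removed
F_out = 584 - 30
F_out = 554 kg/hr


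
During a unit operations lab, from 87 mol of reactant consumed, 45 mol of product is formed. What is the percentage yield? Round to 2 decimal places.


Yield = (moles product / moles consumed) * 100%
Yield = (45 / 87) * 100
Yield = 0.5172 * 100
Yield = 51.72%


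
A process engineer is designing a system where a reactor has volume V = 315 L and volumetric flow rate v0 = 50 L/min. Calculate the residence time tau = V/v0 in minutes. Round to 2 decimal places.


tau = V / v0
tau = 315 / 50
tau = 6.30 min


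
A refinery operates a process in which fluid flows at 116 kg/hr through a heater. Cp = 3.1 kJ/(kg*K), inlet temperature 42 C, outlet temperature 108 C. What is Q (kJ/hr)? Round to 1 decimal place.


Q = m_dot * Cp * (T2 - T1)
Q = 116 * 3.1 * (108 - 42)
Q = 116 * 3.1 * 66
Q = 23733.6 kJ/hr


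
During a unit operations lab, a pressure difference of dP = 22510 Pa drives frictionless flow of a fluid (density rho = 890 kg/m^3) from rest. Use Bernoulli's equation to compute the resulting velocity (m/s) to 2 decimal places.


v = sqrt(2*dP/rho)
v = sqrt(2*22510/890)
v = sqrt(50.58427)
v = 7.11 m/s


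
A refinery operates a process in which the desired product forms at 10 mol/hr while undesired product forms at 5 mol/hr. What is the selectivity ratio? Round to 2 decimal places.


S = desired product rate / undesired product rate
S = 10 / 5
S = 2.00


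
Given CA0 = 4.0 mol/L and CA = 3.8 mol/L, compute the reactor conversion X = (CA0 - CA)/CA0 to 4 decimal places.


X = (CA0 - CA) / CA0
X = (4.0 - 3.8) / 4.0
X = 0.2 / 4.0
X = 0.0500


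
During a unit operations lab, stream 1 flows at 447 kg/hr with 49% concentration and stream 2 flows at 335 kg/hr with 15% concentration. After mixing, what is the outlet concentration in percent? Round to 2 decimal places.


Mass balance on solute: F1*x1 + F2*x2 = F3*x3
F3 = F1 + F2 = 447 + 335 = 782 kg/hr
x3 = (F1*x1 + F2*x2)/F3
x3 = (447*0.49 + 335*0.15) / 782
x3 = 34.43%


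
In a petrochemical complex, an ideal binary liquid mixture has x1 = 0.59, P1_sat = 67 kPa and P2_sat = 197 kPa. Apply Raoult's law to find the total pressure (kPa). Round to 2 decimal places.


P = x1*P1_sat + x2*P2_sat
x2 = 1 - x1 = 1 - 0.59 = 0.41
P = 0.59*67 + 0.41*197
P = 39.53 + 80.77
P = 120.30 kPa


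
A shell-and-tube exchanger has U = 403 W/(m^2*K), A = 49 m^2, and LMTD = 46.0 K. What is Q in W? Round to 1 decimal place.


Q = U * A * LMTD
Q = 403 * 49 * 46.0
Q = 908362.0 W


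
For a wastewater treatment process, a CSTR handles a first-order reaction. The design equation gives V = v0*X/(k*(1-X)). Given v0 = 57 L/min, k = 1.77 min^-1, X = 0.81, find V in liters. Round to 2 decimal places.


V = v0 * X / (k * (1 - X))
V = 57 * 0.81 / (1.77 * (1 - 0.81))
V = 46.17 / (1.77 * 0.19)
V = 46.17 / 0.3363
V = 137.29 L


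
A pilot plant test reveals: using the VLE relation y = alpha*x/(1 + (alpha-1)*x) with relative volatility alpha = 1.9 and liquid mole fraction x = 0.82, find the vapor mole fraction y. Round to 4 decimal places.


y = alpha*x / (1 + (alpha-1)*x)
y = 1.9*0.82 / (1 + (1.9-1)*0.82)
y = 1.558 / (1 + 0.738)
y = 1.558 / 1.738
y = 0.8964


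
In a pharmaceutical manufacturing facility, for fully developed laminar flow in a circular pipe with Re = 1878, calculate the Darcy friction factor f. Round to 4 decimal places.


f = 64 / Re
f = 64 / 1878
f = 0.0341


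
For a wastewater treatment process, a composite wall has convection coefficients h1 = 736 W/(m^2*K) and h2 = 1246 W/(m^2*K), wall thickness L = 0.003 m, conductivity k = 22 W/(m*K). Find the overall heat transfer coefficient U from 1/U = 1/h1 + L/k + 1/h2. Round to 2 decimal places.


1/U = 1/h1 + L/k + 1/h2
1/U = 1/736 + 0.003/22 + 1/1246
1/U = 0.0013586957 + 0.0001363636 + 0.0008025682
1/U = 0.0022976275
U = 435.23 W/(m^2*K)


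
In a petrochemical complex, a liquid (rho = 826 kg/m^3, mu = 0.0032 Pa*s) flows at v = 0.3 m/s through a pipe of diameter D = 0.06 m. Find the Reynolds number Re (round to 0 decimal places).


Re = rho * v * D / mu
Re = 826 * 0.3 * 0.06 / 0.0032
Re = 14.868 / 0.0032
Re = 4646


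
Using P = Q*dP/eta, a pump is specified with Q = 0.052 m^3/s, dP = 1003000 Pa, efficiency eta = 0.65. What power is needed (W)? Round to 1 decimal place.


P = Q * dP / eta
P = 0.052 * 1003000 / 0.65
P = 52156.0 / 0.65
P = 80240.0 W


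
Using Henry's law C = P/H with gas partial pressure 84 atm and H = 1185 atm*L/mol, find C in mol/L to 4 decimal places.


C = P / H
C = 84 / 1185
C = 0.0709 mol/L


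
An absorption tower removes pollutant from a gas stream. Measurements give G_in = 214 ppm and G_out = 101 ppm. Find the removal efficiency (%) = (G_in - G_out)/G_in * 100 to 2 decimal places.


Efficiency = (G_in - G_out) / G_in * 100%
Efficiency = (214 - 101) / 214 * 100
Efficiency = 113 / 214 * 100
Efficiency = 52.80%


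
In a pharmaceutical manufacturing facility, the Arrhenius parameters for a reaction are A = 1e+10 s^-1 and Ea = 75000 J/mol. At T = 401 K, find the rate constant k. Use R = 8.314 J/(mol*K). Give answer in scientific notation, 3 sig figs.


k = A * exp(-Ea/(R*T))
k = 1e+10 * exp(-75000 / (8.314 * 401))
k = 1e+10 * exp(-22.496081)
k = 1.70e+00


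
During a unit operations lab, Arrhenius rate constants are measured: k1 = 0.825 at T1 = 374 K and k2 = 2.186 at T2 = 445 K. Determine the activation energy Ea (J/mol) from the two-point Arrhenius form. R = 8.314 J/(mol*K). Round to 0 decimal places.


Ea = R * ln(k2/k1) / (1/T1 - 1/T2)
ln(k2/k1) = ln(2.186/0.825) = 0.9744453
1/T1 - 1/T2 = 1/374 - 1/445 = 0.00042660578
Ea = 8.314 * 0.9744453 / 0.00042660578
Ea = 18991 J/mol


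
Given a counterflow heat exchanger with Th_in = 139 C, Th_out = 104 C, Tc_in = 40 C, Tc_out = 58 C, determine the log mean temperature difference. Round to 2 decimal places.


dT1 = Th_in - Tc_out = 139 - 58 = 81
dT2 = Th_out - Tc_in = 104 - 40 = 64
LMTD = (dT1 - dT2) / ln(dT1/dT2)
LMTD = (81 - 64) / ln(81/64)
LMTD = 72.17 K


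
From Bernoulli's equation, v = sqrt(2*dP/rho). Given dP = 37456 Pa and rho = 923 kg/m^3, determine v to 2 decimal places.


v = sqrt(2*dP/rho)
v = sqrt(2*37456/923)
v = sqrt(81.16143)
v = 9.01 m/s


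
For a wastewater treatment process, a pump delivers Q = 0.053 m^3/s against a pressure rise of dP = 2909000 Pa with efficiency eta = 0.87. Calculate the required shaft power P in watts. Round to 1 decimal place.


P = Q * dP / eta
P = 0.053 * 2909000 / 0.87
P = 154177.0 / 0.87
P = 177214.9 W


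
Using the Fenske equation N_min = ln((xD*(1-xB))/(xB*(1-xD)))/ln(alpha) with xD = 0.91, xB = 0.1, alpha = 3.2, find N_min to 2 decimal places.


N_min = ln((xD*(1-xB))/(xB*(1-xD))) / ln(alpha)
Numerator inside ln: 0.819 / 0.009 = 91.0
ln(91.0) = 4.51086
ln(alpha) = ln(3.2) = 1.163151
N_min = 4.51086 / 1.163151 = 3.88


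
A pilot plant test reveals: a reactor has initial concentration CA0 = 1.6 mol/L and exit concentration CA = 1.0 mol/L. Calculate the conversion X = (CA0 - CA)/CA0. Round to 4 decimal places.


X = (CA0 - CA) / CA0
X = (1.6 - 1.0) / 1.6
X = 0.6 / 1.6
X = 0.3750


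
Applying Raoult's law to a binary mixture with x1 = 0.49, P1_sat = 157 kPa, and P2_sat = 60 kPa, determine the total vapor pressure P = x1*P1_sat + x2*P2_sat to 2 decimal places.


P = x1*P1_sat + x2*P2_sat
x2 = 1 - x1 = 1 - 0.49 = 0.51
P = 0.49*157 + 0.51*60
P = 76.93 + 30.6
P = 107.53 kPa


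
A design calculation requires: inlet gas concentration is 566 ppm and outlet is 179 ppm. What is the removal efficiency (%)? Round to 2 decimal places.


Efficiency = (G_in - G_out) / G_in * 100%
Efficiency = (566 - 179) / 566 * 100
Efficiency = 387 / 566 * 100
Efficiency = 68.37%


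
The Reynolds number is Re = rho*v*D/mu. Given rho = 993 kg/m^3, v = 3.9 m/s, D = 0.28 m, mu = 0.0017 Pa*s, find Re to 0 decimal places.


Re = rho * v * D / mu
Re = 993 * 3.9 * 0.28 / 0.0017
Re = 1084.356 / 0.0017
Re = 637856


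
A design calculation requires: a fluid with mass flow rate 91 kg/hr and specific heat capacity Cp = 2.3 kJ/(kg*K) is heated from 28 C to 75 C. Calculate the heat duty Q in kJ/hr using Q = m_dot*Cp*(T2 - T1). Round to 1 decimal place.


Q = m_dot * Cp * (T2 - T1)
Q = 91 * 2.3 * (75 - 28)
Q = 91 * 2.3 * 47
Q = 9837.1 kJ/hr


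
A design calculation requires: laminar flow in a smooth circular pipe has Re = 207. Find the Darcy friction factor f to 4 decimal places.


f = 64 / Re
f = 64 / 207
f = 0.3092


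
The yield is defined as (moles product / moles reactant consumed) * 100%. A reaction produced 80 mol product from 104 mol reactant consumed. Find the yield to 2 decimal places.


Yield = (moles product / moles consumed) * 100%
Yield = (80 / 104) * 100
Yield = 0.7692 * 100
Yield = 76.92%


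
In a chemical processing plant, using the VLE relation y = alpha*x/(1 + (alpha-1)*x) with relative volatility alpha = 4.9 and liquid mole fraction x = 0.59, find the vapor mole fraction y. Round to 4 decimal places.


y = alpha*x / (1 + (alpha-1)*x)
y = 4.9*0.59 / (1 + (4.9-1)*0.59)
y = 2.891 / (1 + 2.301)
y = 2.891 / 3.301
y = 0.8758


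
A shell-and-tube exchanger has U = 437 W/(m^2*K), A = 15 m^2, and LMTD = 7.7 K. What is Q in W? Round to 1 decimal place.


Q = U * A * LMTD
Q = 437 * 15 * 7.7
Q = 50473.5 W


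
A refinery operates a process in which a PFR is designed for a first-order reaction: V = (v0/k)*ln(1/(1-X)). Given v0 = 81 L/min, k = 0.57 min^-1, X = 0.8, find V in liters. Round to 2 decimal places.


V = (v0/k) * ln(1/(1-X))
V = (81/0.57) * ln(1/(1-0.8))
V = 142.105263 * ln(5.0)
V = 142.105263 * 1.609438
V = 228.71 L


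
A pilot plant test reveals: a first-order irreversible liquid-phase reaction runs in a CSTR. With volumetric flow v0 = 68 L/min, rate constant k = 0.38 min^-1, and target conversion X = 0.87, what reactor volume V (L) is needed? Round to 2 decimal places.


V = v0 * X / (k * (1 - X))
V = 68 * 0.87 / (0.38 * (1 - 0.87))
V = 59.16 / (0.38 * 0.13)
V = 59.16 / 0.0494
V = 1197.57 L


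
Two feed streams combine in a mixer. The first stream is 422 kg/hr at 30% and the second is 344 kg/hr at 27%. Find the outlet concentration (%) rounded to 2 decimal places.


Mass balance on solute: F1*x1 + F2*x2 = F3*x3
F3 = F1 + F2 = 422 + 344 = 766 kg/hr
x3 = (F1*x1 + F2*x2)/F3
x3 = (422*0.3 + 344*0.27) / 766
x3 = 28.65%


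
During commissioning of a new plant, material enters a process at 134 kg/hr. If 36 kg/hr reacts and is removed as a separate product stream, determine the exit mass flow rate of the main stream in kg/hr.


Steady-state mass balance on the main outlet: F_out = F_in - F_removed
F_out = 134 - 36
F_out = 98 kg/hr


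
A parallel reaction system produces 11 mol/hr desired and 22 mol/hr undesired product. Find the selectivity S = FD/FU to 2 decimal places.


S = desired product rate / undesired product rate
S = 11 / 22
S = 0.50


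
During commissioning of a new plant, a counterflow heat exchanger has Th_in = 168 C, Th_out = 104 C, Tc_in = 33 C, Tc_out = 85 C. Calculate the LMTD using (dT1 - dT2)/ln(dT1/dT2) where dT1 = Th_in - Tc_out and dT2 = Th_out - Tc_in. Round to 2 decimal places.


dT1 = Th_in - Tc_out = 168 - 85 = 83
dT2 = Th_out - Tc_in = 104 - 33 = 71
LMTD = (dT1 - dT2) / ln(dT1/dT2)
LMTD = (83 - 71) / ln(83/71)
LMTD = 76.84 K


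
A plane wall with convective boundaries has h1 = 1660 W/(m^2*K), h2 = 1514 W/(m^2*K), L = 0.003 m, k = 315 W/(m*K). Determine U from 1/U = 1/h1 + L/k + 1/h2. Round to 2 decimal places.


1/U = 1/h1 + L/k + 1/h2
1/U = 1/1660 + 0.003/315 + 1/1514
1/U = 0.0006024096 + 9.5238e-06 + 0.000660502
1/U = 0.0012724354
U = 785.89 W/(m^2*K)


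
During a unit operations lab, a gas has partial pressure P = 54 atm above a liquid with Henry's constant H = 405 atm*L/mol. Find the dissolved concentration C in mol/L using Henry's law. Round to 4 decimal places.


C = P / H
C = 54 / 405
C = 0.1333 mol/L


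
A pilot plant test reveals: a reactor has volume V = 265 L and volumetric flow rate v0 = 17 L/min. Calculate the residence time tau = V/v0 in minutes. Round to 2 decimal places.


tau = V / v0
tau = 265 / 17
tau = 15.59 min


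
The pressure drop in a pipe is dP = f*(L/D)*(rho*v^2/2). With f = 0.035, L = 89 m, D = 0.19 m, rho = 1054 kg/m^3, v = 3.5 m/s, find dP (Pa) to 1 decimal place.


dP = f * (L/D) * (rho*v^2/2)
dP = 0.035 * (89/0.19) * (1054*3.5^2/2)
L/D = 468.42105263
rho*v^2/2 = 1054*12.25/2 = 6455.75
dP = 0.035 * 468.42105263 * 6455.75
dP = 105840.3 Pa


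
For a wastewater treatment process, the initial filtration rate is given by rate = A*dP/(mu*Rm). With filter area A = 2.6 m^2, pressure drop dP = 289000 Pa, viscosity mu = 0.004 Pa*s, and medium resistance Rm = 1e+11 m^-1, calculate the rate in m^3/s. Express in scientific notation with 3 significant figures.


rate = A * dP / (mu * Rm)
rate = 2.6 * 289000 / (0.004 * 1e+11)
rate = 751400.0 / 4.000e+08
rate = 1.88e-03 m^3/s


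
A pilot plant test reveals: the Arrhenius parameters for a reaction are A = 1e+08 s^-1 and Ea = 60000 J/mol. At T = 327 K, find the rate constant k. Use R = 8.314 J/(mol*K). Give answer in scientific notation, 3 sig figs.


k = A * exp(-Ea/(R*T))
k = 1e+08 * exp(-60000 / (8.314 * 327))
k = 1e+08 * exp(-22.06955)
k = 2.60e-02


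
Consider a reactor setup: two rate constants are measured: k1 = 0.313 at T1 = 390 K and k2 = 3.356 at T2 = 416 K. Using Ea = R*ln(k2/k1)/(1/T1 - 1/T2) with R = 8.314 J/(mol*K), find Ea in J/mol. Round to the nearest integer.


Ea = R * ln(k2/k1) / (1/T1 - 1/T2)
ln(k2/k1) = ln(3.356/0.313) = 2.3723019
1/T1 - 1/T2 = 1/390 - 1/416 = 0.00016025641
Ea = 8.314 * 2.3723019 / 0.00016025641
Ea = 123074 J/mol


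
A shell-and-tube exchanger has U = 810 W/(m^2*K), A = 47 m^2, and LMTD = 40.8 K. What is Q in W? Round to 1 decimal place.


Q = U * A * LMTD
Q = 810 * 47 * 40.8
Q = 1553256.0 W


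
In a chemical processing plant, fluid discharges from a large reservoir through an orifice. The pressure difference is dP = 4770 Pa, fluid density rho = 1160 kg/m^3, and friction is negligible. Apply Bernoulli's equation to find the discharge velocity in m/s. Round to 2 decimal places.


v = sqrt(2*dP/rho)
v = sqrt(2*4770/1160)
v = sqrt(8.224138)
v = 2.87 m/s


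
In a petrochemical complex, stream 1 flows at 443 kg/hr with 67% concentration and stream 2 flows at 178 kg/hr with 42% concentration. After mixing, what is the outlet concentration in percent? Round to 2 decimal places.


Mass balance on solute: F1*x1 + F2*x2 = F3*x3
F3 = F1 + F2 = 443 + 178 = 621 kg/hr
x3 = (F1*x1 + F2*x2)/F3
x3 = (443*0.67 + 178*0.42) / 621
x3 = 59.83%


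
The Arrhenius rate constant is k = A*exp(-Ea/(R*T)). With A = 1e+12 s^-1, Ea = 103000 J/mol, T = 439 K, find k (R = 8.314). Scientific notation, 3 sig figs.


k = A * exp(-Ea/(R*T))
k = 1e+12 * exp(-103000 / (8.314 * 439))
k = 1e+12 * exp(-28.220369)
k = 5.55e-01


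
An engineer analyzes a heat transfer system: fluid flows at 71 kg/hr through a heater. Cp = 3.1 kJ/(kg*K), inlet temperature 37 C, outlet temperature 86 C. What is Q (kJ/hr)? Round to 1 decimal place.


Q = m_dot * Cp * (T2 - T1)
Q = 71 * 3.1 * (86 - 37)
Q = 71 * 3.1 * 49
Q = 10784.9 kJ/hr


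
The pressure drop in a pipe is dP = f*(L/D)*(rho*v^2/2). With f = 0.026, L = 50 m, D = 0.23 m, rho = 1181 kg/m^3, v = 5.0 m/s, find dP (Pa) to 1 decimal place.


dP = f * (L/D) * (rho*v^2/2)
dP = 0.026 * (50/0.23) * (1181*5.0^2/2)
L/D = 217.39130435
rho*v^2/2 = 1181*25.0/2 = 14762.5
dP = 0.026 * 217.39130435 * 14762.5
dP = 83440.2 Pa


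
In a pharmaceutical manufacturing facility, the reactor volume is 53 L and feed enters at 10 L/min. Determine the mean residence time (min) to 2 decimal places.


tau = V / v0
tau = 53 / 10
tau = 5.30 min


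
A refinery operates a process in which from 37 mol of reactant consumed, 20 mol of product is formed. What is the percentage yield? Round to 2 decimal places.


Yield = (moles product / moles consumed) * 100%
Yield = (20 / 37) * 100
Yield = 0.5405 * 100
Yield = 54.05%


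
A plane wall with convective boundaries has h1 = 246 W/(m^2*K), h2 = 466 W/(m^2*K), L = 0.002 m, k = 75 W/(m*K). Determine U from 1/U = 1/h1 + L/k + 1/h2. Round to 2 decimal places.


1/U = 1/h1 + L/k + 1/h2
1/U = 1/246 + 0.002/75 + 1/466
1/U = 0.0040650407 + 2.66667e-05 + 0.0021459227
1/U = 0.0062376301
U = 160.32 W/(m^2*K)


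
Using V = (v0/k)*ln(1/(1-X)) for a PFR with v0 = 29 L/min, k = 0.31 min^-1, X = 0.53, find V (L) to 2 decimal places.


V = (v0/k) * ln(1/(1-X))
V = (29/0.31) * ln(1/(1-0.53))
V = 93.548387 * ln(2.12766)
V = 93.548387 * 0.755023
V = 70.63 L


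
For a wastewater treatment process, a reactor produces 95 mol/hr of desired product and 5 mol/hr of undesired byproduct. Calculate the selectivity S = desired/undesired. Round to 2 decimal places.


S = desired product rate / undesired product rate
S = 95 / 5
S = 19.00


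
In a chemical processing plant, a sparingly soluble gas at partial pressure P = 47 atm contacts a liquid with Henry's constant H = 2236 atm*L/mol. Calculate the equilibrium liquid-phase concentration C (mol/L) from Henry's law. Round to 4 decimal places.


C = P / H
C = 47 / 2236
C = 0.0210 mol/L


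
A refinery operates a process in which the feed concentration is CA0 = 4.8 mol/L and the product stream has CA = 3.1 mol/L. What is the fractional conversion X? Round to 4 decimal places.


X = (CA0 - CA) / CA0
X = (4.8 - 3.1) / 4.8
X = 1.7 / 4.8
X = 0.3542


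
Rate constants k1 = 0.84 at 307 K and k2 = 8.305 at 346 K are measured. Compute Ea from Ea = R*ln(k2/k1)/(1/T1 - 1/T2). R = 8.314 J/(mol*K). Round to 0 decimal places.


Ea = R * ln(k2/k1) / (1/T1 - 1/T2)
ln(k2/k1) = ln(8.305/0.84) = 2.2912111
1/T1 - 1/T2 = 1/307 - 1/346 = 0.00036715558
Ea = 8.314 * 2.2912111 / 0.00036715558
Ea = 51883 J/mol


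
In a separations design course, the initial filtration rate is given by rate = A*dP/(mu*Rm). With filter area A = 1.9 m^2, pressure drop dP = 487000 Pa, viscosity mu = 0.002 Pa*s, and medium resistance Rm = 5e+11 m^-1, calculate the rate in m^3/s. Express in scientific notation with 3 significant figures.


rate = A * dP / (mu * Rm)
rate = 1.9 * 487000 / (0.002 * 5e+11)
rate = 925300.0 / 1.000e+09
rate = 9.25e-04 m^3/s


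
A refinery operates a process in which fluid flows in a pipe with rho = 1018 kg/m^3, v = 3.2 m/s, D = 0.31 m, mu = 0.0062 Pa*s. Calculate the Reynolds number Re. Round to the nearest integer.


Re = rho * v * D / mu
Re = 1018 * 3.2 * 0.31 / 0.0062
Re = 1009.856 / 0.0062
Re = 162880


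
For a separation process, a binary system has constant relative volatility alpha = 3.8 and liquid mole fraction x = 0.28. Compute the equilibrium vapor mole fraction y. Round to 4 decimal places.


y = alpha*x / (1 + (alpha-1)*x)
y = 3.8*0.28 / (1 + (3.8-1)*0.28)
y = 1.064 / (1 + 0.784)
y = 1.064 / 1.784
y = 0.5964


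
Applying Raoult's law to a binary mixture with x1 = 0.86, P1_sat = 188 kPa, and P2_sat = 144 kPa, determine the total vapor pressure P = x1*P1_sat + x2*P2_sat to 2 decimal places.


P = x1*P1_sat + x2*P2_sat
x2 = 1 - x1 = 1 - 0.86 = 0.14
P = 0.86*188 + 0.14*144
P = 161.68 + 20.16
P = 181.84 kPa


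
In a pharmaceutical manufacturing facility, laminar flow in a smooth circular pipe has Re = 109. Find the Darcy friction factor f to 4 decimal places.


f = 64 / Re
f = 64 / 109
f = 0.5872


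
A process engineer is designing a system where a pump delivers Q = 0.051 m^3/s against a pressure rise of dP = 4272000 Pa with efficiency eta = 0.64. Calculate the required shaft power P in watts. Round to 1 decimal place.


P = Q * dP / eta
P = 0.051 * 4272000 / 0.64
P = 217872.0 / 0.64
P = 340425.0 W
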